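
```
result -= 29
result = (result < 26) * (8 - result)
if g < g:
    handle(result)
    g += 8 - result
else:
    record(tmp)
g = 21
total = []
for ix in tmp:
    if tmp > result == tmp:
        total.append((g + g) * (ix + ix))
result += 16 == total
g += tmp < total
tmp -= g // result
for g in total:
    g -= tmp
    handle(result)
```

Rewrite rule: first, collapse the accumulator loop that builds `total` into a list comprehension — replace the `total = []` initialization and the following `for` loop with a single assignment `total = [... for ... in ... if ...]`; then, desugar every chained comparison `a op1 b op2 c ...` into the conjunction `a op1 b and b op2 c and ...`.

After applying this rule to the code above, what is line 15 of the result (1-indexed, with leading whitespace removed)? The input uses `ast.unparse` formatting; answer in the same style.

handle(result)

Transformed code:
result -= 29
result = (result < 26) * (8 - result)
if g < g:
    handle(result)
    g += 8 - result
else:
    record(tmp)
g = 21
total = [(g + g) * (ix + ix) for ix in tmp if tmp > result and result == tmp]
result += 16 == total
g += tmp < total
tmp -= g // result
for g in total:
    g -= tmp
    handle(result)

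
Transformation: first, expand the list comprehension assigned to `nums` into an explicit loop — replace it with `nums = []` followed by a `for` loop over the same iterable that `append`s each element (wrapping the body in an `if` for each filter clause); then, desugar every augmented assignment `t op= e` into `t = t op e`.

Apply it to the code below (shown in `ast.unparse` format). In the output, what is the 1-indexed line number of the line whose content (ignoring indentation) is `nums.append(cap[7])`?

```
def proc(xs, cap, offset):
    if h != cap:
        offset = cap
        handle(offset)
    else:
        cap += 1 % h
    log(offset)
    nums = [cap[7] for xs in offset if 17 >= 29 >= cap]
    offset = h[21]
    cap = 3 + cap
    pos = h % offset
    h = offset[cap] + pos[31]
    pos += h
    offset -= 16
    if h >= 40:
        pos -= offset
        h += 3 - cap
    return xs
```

11

Transformed code:
def proc(xs, cap, offset):
    if h != cap:
        offset = cap
        handle(offset)
    else:
        cap = cap + 1 % h
    log(offset)
    nums = []
    for xs in offset:
        if 17 >= 29 >= cap:
            nums.append(cap[7])
    offset = h[21]
    cap = 3 + cap
    pos = h % offset
    h = offset[cap] + pos[31]
    pos = pos + h
    offset = offset - 16
    if h >= 40:
        pos = pos - offset
        h = h + (3 - cap)
    return xs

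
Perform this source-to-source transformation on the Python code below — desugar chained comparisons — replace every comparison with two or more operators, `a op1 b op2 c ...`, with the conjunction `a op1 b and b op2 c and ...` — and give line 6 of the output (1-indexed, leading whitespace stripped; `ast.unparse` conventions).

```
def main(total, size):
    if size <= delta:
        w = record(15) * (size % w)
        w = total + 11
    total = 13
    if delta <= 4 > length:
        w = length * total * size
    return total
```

Transformed code:
def main(total, size):
    if size <= delta:
        w = record(15) * (size % w)
        w = total + 11
    total = 13
    if delta <= 4 and 4 > length:
        w = length * total * size
    return total

if delta <= 4 and 4 > length:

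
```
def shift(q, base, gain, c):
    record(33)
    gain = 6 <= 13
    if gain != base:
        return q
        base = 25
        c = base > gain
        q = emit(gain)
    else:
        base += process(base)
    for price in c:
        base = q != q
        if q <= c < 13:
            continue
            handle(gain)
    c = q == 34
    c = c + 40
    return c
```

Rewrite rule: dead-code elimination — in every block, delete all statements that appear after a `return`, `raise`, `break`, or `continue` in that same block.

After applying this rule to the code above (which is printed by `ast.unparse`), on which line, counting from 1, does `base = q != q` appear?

9

Transformed code:
def shift(q, base, gain, c):
    record(33)
    gain = 6 <= 13
    if gain != base:
        return q
    else:
        base += process(base)
    for price in c:
        base = q != q
        if q <= c < 13:
            continue
    c = q == 34
    c = c + 40
    return c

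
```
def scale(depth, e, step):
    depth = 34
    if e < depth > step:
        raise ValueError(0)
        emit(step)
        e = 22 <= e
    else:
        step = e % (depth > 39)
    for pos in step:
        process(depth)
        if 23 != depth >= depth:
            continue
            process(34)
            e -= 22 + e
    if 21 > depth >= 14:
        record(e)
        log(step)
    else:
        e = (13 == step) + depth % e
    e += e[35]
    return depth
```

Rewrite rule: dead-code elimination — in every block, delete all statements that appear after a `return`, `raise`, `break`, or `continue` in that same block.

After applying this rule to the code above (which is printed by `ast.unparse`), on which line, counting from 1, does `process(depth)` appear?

Transformed code:
def scale(depth, e, step):
    depth = 34
    if e < depth > step:
        raise ValueError(0)
    else:
        step = e % (depth > 39)
    for pos in step:
        process(depth)
        if 23 != depth >= depth:
            continue
    if 21 > depth >= 14:
        record(e)
        log(step)
    else:
        e = (13 == step) + depth % e
    e += e[35]
    return depth

8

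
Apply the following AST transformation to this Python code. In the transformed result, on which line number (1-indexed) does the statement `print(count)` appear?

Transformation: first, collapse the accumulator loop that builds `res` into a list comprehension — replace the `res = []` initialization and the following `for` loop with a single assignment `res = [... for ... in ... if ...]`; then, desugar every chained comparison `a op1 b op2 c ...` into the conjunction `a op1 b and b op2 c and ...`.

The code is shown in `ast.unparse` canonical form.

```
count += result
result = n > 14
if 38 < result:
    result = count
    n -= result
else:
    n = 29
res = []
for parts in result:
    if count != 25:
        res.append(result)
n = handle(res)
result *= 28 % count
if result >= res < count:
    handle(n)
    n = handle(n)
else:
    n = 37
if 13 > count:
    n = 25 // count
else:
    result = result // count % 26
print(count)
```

Transformed code:
count += result
result = n > 14
if 38 < result:
    result = count
    n -= result
else:
    n = 29
res = [result for parts in result if count != 25]
n = handle(res)
result *= 28 % count
if result >= res and res < count:
    handle(n)
    n = handle(n)
else:
    n = 37
if 13 > count:
    n = 25 // count
else:
    result = result // count % 26
print(count)

20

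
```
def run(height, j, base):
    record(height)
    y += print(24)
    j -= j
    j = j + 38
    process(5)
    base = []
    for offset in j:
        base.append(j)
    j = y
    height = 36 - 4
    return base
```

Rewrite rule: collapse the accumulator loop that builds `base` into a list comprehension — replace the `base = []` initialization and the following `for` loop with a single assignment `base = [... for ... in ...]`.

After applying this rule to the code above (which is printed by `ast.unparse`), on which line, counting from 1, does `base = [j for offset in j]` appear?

Transformed code:
def run(height, j, base):
    record(height)
    y += print(24)
    j -= j
    j = j + 38
    process(5)
    base = [j for offset in j]
    j = y
    height = 36 - 4
    return base

7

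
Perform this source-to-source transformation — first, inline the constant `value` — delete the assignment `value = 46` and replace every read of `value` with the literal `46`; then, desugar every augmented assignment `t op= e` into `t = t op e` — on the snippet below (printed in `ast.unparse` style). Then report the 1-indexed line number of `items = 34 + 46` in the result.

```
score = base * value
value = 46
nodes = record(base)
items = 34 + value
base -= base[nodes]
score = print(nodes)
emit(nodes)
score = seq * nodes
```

Transformed code:
score = base * 46
nodes = record(base)
items = 34 + 46
base = base - base[nodes]
score = print(nodes)
emit(nodes)
score = seq * nodes

3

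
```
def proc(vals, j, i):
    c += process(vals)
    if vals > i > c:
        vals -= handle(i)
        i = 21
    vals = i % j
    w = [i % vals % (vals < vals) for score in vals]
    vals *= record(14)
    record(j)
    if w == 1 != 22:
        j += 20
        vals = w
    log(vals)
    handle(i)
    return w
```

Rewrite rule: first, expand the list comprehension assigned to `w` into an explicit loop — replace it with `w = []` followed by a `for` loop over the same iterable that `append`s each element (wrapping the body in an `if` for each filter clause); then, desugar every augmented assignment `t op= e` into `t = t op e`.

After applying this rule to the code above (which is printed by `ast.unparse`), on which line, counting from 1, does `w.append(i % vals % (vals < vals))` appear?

9

Transformed code:
def proc(vals, j, i):
    c = c + process(vals)
    if vals > i > c:
        vals = vals - handle(i)
        i = 21
    vals = i % j
    w = []
    for score in vals:
        w.append(i % vals % (vals < vals))
    vals = vals * record(14)
    record(j)
    if w == 1 != 22:
        j = j + 20
        vals = w
    log(vals)
    handle(i)
    return w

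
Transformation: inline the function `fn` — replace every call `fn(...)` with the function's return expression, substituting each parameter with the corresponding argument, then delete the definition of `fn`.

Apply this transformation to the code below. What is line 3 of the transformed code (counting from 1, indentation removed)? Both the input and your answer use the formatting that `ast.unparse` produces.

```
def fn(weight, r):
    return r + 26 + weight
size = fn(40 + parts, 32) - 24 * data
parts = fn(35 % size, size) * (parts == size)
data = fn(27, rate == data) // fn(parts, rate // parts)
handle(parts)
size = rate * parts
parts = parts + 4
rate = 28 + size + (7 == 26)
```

Transformed code:
size = 32 + 26 + (40 + parts) - 24 * data
parts = (size + 26 + 35 % size) * (parts == size)
data = ((rate == data) + 26 + 27) // (rate // parts + 26 + parts)
handle(parts)
size = rate * parts
parts = parts + 4
rate = 28 + size + (7 == 26)

data = ((rate == data) + 26 + 27) // (rate // parts + 26 + parts)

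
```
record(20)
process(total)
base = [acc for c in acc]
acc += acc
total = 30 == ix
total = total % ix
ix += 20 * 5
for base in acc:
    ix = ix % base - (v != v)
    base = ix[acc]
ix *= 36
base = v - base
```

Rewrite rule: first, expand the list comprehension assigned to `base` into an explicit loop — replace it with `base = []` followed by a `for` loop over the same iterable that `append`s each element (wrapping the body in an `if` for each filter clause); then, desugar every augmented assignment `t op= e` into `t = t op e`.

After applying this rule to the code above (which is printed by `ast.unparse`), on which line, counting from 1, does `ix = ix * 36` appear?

13

Transformed code:
record(20)
process(total)
base = []
for c in acc:
    base.append(acc)
acc = acc + acc
total = 30 == ix
total = total % ix
ix = ix + 20 * 5
for base in acc:
    ix = ix % base - (v != v)
    base = ix[acc]
ix = ix * 36
base = v - base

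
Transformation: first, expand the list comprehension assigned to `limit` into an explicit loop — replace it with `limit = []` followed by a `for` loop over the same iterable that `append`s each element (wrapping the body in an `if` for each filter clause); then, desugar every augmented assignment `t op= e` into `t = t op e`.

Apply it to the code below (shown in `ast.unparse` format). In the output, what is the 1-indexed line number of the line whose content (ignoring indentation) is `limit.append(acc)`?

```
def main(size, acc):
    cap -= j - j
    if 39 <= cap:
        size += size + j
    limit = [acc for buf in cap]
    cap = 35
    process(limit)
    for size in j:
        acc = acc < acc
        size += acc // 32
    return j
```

7

Transformed code:
def main(size, acc):
    cap = cap - (j - j)
    if 39 <= cap:
        size = size + (size + j)
    limit = []
    for buf in cap:
        limit.append(acc)
    cap = 35
    process(limit)
    for size in j:
        acc = acc < acc
        size = size + acc // 32
    return j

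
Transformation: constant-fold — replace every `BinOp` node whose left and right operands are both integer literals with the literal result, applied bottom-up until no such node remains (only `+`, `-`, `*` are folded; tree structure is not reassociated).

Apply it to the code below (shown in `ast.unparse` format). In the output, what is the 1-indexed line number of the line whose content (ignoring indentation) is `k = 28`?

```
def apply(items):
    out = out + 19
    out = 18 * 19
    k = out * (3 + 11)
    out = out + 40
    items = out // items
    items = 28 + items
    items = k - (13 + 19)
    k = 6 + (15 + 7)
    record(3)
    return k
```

Transformed code:
def apply(items):
    out = out + 19
    out = 342
    k = out * 14
    out = out + 40
    items = out // items
    items = 28 + items
    items = k - 32
    k = 28
    record(3)
    return k

9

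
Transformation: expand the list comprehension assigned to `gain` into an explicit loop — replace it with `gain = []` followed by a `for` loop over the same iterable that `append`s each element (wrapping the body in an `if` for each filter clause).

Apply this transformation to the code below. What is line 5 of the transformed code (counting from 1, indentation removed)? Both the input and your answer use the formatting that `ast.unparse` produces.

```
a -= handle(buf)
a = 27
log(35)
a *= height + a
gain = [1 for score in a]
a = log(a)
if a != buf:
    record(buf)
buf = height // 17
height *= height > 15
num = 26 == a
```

Transformed code:
a -= handle(buf)
a = 27
log(35)
a *= height + a
gain = []
for score in a:
    gain.append(1)
a = log(a)
if a != buf:
    record(buf)
buf = height // 17
height *= height > 15
num = 26 == a

gain = []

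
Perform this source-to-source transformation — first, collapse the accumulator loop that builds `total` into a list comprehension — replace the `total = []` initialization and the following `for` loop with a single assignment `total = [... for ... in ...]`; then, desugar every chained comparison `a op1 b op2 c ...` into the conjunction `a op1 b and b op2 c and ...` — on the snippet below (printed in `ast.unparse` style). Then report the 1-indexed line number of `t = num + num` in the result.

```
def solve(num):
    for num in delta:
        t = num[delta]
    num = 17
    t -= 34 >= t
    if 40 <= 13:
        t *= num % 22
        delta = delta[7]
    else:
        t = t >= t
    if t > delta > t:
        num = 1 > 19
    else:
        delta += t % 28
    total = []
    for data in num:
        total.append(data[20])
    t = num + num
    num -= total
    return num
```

Transformed code:
def solve(num):
    for num in delta:
        t = num[delta]
    num = 17
    t -= 34 >= t
    if 40 <= 13:
        t *= num % 22
        delta = delta[7]
    else:
        t = t >= t
    if t > delta and delta > t:
        num = 1 > 19
    else:
        delta += t % 28
    total = [data[20] for data in num]
    t = num + num
    num -= total
    return num

16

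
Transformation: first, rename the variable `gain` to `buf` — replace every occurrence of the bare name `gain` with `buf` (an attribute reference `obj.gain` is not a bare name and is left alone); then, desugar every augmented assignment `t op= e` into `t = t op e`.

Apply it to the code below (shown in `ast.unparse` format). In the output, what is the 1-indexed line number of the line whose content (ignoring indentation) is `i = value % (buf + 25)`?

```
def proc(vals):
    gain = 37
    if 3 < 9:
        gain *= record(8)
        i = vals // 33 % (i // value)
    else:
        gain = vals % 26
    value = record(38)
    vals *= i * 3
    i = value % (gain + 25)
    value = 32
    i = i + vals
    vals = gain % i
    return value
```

Transformed code:
def proc(vals):
    buf = 37
    if 3 < 9:
        buf = buf * record(8)
        i = vals // 33 % (i // value)
    else:
        buf = vals % 26
    value = record(38)
    vals = vals * (i * 3)
    i = value % (buf + 25)
    value = 32
    i = i + vals
    vals = buf % i
    return value

10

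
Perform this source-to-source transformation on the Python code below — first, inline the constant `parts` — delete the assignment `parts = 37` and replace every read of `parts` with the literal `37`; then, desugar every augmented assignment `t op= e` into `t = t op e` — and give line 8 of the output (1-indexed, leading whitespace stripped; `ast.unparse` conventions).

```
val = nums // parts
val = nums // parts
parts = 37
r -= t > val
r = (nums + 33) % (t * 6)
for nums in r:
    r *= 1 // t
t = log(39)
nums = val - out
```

Transformed code:
val = nums // 37
val = nums // 37
r = r - (t > val)
r = (nums + 33) % (t * 6)
for nums in r:
    r = r * (1 // t)
t = log(39)
nums = val - out

nums = val - out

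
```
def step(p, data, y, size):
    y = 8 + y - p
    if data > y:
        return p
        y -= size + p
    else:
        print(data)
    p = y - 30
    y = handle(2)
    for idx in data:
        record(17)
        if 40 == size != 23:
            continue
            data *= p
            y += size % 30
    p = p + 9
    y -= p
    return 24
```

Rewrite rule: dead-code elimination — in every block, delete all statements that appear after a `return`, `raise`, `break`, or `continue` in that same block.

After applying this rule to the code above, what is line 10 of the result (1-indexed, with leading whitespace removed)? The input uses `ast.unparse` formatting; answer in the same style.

record(17)

Transformed code:
def step(p, data, y, size):
    y = 8 + y - p
    if data > y:
        return p
    else:
        print(data)
    p = y - 30
    y = handle(2)
    for idx in data:
        record(17)
        if 40 == size != 23:
            continue
    p = p + 9
    y -= p
    return 24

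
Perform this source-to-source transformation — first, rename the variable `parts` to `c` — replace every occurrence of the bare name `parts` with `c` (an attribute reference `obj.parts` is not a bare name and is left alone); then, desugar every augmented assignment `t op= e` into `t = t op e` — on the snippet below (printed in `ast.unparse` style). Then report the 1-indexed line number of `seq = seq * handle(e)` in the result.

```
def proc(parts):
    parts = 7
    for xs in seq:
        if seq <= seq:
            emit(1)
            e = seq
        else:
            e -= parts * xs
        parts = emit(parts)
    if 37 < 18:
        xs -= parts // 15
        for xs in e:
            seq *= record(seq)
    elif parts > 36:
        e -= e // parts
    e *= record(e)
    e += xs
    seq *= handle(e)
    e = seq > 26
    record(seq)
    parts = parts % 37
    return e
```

Transformed code:
def proc(c):
    c = 7
    for xs in seq:
        if seq <= seq:
            emit(1)
            e = seq
        else:
            e = e - c * xs
        c = emit(c)
    if 37 < 18:
        xs = xs - c // 15
        for xs in e:
            seq = seq * record(seq)
    elif c > 36:
        e = e - e // c
    e = e * record(e)
    e = e + xs
    seq = seq * handle(e)
    e = seq > 26
    record(seq)
    c = c % 37
    return e

18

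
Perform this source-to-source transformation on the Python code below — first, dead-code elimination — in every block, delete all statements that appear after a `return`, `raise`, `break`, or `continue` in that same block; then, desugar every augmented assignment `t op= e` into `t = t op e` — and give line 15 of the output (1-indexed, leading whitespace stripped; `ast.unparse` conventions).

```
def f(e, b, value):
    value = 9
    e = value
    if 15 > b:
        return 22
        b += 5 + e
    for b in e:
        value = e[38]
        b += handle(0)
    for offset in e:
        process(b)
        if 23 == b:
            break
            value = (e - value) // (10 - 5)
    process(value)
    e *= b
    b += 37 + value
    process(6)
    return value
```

Transformed code:
def f(e, b, value):
    value = 9
    e = value
    if 15 > b:
        return 22
    for b in e:
        value = e[38]
        b = b + handle(0)
    for offset in e:
        process(b)
        if 23 == b:
            break
    process(value)
    e = e * b
    b = b + (37 + value)
    process(6)
    return value

b = b + (37 + value)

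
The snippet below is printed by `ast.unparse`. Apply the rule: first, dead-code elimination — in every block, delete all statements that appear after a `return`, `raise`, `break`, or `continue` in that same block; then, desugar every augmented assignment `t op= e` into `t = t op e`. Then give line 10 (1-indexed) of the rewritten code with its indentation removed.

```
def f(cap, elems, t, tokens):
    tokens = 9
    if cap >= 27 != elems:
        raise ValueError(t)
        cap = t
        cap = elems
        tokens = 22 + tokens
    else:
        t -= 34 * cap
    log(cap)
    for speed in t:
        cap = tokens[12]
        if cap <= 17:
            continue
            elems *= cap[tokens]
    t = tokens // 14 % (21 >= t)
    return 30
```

if cap <= 17:

Transformed code:
def f(cap, elems, t, tokens):
    tokens = 9
    if cap >= 27 != elems:
        raise ValueError(t)
    else:
        t = t - 34 * cap
    log(cap)
    for speed in t:
        cap = tokens[12]
        if cap <= 17:
            continue
    t = tokens // 14 % (21 >= t)
    return 30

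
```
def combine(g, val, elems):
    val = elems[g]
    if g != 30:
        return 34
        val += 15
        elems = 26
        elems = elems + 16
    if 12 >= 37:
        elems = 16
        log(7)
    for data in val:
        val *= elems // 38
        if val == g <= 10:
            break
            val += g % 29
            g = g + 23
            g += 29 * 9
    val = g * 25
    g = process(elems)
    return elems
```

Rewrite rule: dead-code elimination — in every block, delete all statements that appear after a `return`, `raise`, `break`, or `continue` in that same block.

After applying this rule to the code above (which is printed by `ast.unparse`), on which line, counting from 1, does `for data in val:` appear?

8

Transformed code:
def combine(g, val, elems):
    val = elems[g]
    if g != 30:
        return 34
    if 12 >= 37:
        elems = 16
        log(7)
    for data in val:
        val *= elems // 38
        if val == g <= 10:
            break
    val = g * 25
    g = process(elems)
    return elems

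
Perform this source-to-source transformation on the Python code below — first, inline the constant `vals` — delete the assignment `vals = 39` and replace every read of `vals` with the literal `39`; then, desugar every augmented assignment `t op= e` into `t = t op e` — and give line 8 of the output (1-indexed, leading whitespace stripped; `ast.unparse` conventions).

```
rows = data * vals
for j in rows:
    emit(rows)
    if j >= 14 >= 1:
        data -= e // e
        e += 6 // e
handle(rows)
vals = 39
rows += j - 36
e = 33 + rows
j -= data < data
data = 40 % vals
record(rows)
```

Transformed code:
rows = data * 39
for j in rows:
    emit(rows)
    if j >= 14 >= 1:
        data = data - e // e
        e = e + 6 // e
handle(rows)
rows = rows + (j - 36)
e = 33 + rows
j = j - (data < data)
data = 40 % 39
record(rows)

rows = rows + (j - 36)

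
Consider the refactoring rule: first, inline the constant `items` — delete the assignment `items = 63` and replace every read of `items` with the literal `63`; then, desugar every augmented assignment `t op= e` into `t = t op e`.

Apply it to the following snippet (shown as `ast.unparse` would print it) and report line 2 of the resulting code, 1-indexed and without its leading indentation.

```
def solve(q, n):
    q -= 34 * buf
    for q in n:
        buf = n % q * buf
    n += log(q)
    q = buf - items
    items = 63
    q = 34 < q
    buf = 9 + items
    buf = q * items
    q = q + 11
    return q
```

q = q - 34 * buf

Transformed code:
def solve(q, n):
    q = q - 34 * buf
    for q in n:
        buf = n % q * buf
    n = n + log(q)
    q = buf - 63
    q = 34 < q
    buf = 9 + 63
    buf = q * 63
    q = q + 11
    return q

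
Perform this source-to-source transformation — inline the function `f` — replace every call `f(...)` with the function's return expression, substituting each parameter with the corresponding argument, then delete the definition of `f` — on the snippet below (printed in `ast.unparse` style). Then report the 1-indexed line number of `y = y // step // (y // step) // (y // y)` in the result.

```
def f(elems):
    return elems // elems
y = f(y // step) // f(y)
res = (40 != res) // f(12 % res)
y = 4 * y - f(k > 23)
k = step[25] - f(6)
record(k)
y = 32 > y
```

1

Transformed code:
y = y // step // (y // step) // (y // y)
res = (40 != res) // (12 % res // (12 % res))
y = 4 * y - (k > 23) // (k > 23)
k = step[25] - 6 // 6
record(k)
y = 32 > y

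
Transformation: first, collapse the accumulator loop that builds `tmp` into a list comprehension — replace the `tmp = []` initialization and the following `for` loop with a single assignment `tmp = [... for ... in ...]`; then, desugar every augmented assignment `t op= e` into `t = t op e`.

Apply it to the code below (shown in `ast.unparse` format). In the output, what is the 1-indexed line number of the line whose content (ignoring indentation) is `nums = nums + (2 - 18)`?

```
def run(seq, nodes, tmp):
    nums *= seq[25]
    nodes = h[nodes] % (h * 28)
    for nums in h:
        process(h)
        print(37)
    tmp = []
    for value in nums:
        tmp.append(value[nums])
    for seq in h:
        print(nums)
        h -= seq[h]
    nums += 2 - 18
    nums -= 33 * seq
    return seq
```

11

Transformed code:
def run(seq, nodes, tmp):
    nums = nums * seq[25]
    nodes = h[nodes] % (h * 28)
    for nums in h:
        process(h)
        print(37)
    tmp = [value[nums] for value in nums]
    for seq in h:
        print(nums)
        h = h - seq[h]
    nums = nums + (2 - 18)
    nums = nums - 33 * seq
    return seq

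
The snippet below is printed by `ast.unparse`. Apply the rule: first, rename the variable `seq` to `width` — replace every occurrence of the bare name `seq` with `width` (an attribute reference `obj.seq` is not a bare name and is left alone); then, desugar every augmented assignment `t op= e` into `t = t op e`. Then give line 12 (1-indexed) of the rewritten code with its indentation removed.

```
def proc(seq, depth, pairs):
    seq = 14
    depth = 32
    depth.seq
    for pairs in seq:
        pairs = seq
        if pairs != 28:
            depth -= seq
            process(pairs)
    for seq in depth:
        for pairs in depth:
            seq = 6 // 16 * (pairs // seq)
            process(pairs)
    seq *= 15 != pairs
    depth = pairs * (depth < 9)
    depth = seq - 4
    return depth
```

width = 6 // 16 * (pairs // width)

Transformed code:
def proc(width, depth, pairs):
    width = 14
    depth = 32
    depth.seq
    for pairs in width:
        pairs = width
        if pairs != 28:
            depth = depth - width
            process(pairs)
    for width in depth:
        for pairs in depth:
            width = 6 // 16 * (pairs // width)
            process(pairs)
    width = width * (15 != pairs)
    depth = pairs * (depth < 9)
    depth = width - 4
    return depth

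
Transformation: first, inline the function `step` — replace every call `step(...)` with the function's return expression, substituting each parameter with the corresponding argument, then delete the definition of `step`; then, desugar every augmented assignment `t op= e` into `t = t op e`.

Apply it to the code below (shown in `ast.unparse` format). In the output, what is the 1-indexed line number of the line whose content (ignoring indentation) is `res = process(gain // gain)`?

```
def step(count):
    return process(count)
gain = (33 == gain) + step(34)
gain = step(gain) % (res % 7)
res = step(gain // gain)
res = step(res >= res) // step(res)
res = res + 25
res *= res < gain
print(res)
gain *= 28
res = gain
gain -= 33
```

Transformed code:
gain = (33 == gain) + process(34)
gain = process(gain) % (res % 7)
res = process(gain // gain)
res = process(res >= res) // process(res)
res = res + 25
res = res * (res < gain)
print(res)
gain = gain * 28
res = gain
gain = gain - 33

3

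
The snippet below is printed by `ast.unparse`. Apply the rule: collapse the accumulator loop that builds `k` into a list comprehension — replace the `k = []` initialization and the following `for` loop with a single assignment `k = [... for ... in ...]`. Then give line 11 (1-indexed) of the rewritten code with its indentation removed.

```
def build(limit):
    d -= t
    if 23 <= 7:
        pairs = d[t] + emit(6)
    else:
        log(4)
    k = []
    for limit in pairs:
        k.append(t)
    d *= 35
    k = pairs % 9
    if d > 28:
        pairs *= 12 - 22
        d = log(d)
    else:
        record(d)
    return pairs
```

pairs *= 12 - 22

Transformed code:
def build(limit):
    d -= t
    if 23 <= 7:
        pairs = d[t] + emit(6)
    else:
        log(4)
    k = [t for limit in pairs]
    d *= 35
    k = pairs % 9
    if d > 28:
        pairs *= 12 - 22
        d = log(d)
    else:
        record(d)
    return pairs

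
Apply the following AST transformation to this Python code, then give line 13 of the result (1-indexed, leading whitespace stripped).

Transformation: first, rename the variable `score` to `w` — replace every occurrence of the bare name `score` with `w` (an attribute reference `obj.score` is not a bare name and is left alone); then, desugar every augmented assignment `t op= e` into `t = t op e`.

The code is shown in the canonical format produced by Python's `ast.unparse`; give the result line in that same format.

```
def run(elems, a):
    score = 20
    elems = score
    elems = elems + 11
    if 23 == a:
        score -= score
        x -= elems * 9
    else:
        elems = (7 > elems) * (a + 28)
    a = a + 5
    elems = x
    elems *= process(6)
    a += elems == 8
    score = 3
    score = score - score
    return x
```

a = a + (elems == 8)

Transformed code:
def run(elems, a):
    w = 20
    elems = w
    elems = elems + 11
    if 23 == a:
        w = w - w
        x = x - elems * 9
    else:
        elems = (7 > elems) * (a + 28)
    a = a + 5
    elems = x
    elems = elems * process(6)
    a = a + (elems == 8)
    w = 3
    w = w - w
    return x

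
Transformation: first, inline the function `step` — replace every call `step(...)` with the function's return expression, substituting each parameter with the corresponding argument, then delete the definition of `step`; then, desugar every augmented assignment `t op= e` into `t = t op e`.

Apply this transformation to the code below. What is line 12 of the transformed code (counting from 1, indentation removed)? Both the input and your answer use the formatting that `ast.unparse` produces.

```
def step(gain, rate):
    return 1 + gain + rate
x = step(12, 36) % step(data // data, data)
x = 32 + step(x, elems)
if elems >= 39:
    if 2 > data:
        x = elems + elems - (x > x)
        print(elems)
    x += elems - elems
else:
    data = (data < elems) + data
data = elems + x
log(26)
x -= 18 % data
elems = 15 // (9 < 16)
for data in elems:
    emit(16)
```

x = x - 18 % data

Transformed code:
x = (1 + 12 + 36) % (1 + data // data + data)
x = 32 + (1 + x + elems)
if elems >= 39:
    if 2 > data:
        x = elems + elems - (x > x)
        print(elems)
    x = x + (elems - elems)
else:
    data = (data < elems) + data
data = elems + x
log(26)
x = x - 18 % data
elems = 15 // (9 < 16)
for data in elems:
    emit(16)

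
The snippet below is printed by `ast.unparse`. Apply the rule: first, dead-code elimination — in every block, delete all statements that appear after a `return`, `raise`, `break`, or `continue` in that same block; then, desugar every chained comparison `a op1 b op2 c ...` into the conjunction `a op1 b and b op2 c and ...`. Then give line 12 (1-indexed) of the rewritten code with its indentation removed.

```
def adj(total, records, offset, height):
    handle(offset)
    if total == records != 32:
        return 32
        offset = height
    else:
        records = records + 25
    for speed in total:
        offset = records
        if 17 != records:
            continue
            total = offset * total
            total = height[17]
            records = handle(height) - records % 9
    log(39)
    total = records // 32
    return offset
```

total = records // 32

Transformed code:
def adj(total, records, offset, height):
    handle(offset)
    if total == records and records != 32:
        return 32
    else:
        records = records + 25
    for speed in total:
        offset = records
        if 17 != records:
            continue
    log(39)
    total = records // 32
    return offset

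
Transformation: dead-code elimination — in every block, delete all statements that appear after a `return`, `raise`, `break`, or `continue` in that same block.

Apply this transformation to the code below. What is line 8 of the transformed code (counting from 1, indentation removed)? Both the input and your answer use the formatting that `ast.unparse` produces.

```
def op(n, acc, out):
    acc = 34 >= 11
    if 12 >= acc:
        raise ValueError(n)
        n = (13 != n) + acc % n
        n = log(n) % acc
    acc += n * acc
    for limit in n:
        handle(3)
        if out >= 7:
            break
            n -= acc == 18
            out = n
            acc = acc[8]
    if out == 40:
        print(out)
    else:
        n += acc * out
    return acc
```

if out >= 7:

Transformed code:
def op(n, acc, out):
    acc = 34 >= 11
    if 12 >= acc:
        raise ValueError(n)
    acc += n * acc
    for limit in n:
        handle(3)
        if out >= 7:
            break
    if out == 40:
        print(out)
    else:
        n += acc * out
    return acc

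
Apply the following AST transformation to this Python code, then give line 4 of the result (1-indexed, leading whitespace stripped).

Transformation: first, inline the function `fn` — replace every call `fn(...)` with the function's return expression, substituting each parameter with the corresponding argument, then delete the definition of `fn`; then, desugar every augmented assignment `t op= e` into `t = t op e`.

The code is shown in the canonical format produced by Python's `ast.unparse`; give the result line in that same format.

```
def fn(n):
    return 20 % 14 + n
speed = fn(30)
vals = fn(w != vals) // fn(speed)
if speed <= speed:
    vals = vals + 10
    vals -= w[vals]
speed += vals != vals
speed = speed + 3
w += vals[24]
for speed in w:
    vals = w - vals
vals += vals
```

vals = vals + 10

Transformed code:
speed = 20 % 14 + 30
vals = (20 % 14 + (w != vals)) // (20 % 14 + speed)
if speed <= speed:
    vals = vals + 10
    vals = vals - w[vals]
speed = speed + (vals != vals)
speed = speed + 3
w = w + vals[24]
for speed in w:
    vals = w - vals
vals = vals + vals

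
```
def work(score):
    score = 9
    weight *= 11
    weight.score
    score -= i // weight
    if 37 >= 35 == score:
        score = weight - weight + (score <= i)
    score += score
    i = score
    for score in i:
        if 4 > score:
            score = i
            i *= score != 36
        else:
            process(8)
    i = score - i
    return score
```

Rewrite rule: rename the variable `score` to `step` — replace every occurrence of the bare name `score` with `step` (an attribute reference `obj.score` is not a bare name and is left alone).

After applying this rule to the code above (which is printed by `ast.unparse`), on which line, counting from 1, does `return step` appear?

17

Transformed code:
def work(step):
    step = 9
    weight *= 11
    weight.score
    step -= i // weight
    if 37 >= 35 == step:
        step = weight - weight + (step <= i)
    step += step
    i = step
    for step in i:
        if 4 > step:
            step = i
            i *= step != 36
        else:
            process(8)
    i = step - i
    return step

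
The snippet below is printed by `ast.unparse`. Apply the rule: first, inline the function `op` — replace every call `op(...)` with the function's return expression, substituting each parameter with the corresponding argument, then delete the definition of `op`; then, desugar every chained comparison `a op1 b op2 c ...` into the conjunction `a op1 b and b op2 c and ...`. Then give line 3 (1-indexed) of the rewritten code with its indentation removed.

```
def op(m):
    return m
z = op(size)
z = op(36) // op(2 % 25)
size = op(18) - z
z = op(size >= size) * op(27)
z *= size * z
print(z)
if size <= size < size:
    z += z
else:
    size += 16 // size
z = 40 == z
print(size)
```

Transformed code:
z = size
z = 36 // (2 % 25)
size = 18 - z
z = (size >= size) * 27
z *= size * z
print(z)
if size <= size and size < size:
    z += z
else:
    size += 16 // size
z = 40 == z
print(size)

size = 18 - z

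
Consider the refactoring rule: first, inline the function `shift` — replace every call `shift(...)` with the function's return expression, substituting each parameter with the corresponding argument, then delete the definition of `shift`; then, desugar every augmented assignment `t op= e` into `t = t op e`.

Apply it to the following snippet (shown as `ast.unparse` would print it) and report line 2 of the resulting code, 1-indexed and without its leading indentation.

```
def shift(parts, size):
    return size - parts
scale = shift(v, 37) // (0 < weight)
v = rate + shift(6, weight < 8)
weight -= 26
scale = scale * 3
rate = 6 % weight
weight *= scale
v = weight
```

v = rate + ((weight < 8) - 6)

Transformed code:
scale = (37 - v) // (0 < weight)
v = rate + ((weight < 8) - 6)
weight = weight - 26
scale = scale * 3
rate = 6 % weight
weight = weight * scale
v = weight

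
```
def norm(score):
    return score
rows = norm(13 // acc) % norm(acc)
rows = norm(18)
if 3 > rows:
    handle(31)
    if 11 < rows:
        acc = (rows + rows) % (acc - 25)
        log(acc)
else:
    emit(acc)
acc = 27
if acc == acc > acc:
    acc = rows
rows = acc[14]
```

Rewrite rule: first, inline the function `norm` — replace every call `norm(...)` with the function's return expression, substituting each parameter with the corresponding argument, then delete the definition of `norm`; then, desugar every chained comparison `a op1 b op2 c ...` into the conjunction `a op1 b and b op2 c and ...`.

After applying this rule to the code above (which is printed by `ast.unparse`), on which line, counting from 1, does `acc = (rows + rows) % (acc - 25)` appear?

6

Transformed code:
rows = 13 // acc % acc
rows = 18
if 3 > rows:
    handle(31)
    if 11 < rows:
        acc = (rows + rows) % (acc - 25)
        log(acc)
else:
    emit(acc)
acc = 27
if acc == acc and acc > acc:
    acc = rows
rows = acc[14]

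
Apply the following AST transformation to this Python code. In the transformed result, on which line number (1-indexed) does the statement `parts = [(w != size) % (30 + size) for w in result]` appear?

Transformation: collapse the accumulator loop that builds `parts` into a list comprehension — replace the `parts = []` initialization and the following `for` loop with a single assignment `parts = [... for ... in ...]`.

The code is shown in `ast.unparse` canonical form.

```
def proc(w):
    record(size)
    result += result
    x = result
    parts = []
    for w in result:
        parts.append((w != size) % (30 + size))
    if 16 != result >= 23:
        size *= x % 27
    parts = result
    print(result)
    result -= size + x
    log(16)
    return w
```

Transformed code:
def proc(w):
    record(size)
    result += result
    x = result
    parts = [(w != size) % (30 + size) for w in result]
    if 16 != result >= 23:
        size *= x % 27
    parts = result
    print(result)
    result -= size + x
    log(16)
    return w

5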